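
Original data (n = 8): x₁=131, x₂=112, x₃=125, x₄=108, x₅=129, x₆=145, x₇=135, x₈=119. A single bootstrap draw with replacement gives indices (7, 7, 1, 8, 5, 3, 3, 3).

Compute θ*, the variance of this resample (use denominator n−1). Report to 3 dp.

θ* = 30.857

Resample values: 135, 135, 131, 119, 129, 125, 125, 125.
Mean = 128.0000; sum of squared deviations = 216.0000
s² = 216.0000 / 7 = 30.8571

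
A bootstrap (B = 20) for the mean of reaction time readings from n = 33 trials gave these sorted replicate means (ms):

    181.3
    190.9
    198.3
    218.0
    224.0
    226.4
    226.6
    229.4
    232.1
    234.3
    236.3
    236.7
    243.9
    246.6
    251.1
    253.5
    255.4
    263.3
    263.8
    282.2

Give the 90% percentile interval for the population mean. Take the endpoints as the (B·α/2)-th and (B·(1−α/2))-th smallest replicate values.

α = 0.10; lower rank = 20 × 0.050 = 1; upper rank = 20 × 0.950 = 19.
The 1st smallest replicate is 181.3; the 19th is 263.8.

(181.3, 263.8)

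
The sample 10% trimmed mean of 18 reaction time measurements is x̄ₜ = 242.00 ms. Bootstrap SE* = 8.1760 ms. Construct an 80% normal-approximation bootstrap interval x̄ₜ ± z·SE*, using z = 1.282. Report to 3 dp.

Margin = 1.282 × 8.1760 = 10.4816
Interval: 242.00 ± 10.4816

(231.518, 252.482)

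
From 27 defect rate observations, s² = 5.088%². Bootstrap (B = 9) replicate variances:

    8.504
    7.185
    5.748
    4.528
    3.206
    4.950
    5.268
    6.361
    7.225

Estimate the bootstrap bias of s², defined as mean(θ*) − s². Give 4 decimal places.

bias = +0.7981

mean(θ*) = (8.504 + 7.185 + 5.748 + 4.528 + 3.206 + 4.950 + 5.268 + 6.361 + 7.225) / 9 = 5.88611
bias = 5.88611 − 5.088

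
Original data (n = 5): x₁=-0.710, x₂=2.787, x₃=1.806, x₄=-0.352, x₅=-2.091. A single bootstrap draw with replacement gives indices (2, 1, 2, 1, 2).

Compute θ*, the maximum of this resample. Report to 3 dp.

Resample values: 2.787, -0.710, 2.787, -0.710, 2.787.
Maximum = 2.787

θ* = 2.787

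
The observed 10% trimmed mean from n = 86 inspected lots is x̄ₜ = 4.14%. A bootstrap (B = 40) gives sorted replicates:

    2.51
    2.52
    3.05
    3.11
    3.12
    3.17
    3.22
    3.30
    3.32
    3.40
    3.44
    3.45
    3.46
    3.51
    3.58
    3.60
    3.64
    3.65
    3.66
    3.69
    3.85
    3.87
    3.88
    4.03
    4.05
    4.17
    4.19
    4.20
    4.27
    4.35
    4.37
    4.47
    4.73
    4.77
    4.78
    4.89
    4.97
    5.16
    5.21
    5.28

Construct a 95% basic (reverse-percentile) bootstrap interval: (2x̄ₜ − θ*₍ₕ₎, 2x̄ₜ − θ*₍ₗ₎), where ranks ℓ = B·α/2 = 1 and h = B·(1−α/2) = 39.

(3.07, 5.77)

Percentile endpoints at ranks 1 and 39: θ*₍1₎ = 2.51, θ*₍39₎ = 5.21.
Basic interval reflects these around x̄ₜ:
  lower = 2 × 4.14 − 5.21 = 3.07
  upper = 2 × 4.14 − 2.51 = 5.77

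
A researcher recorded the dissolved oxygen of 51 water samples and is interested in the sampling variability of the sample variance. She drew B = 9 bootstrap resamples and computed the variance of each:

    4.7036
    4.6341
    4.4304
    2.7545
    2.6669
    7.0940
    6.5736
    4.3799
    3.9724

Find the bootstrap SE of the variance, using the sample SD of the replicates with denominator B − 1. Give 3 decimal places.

SE* = 1.489

Bootstrap SE is the standard deviation of the 9 replicate variances.
Mean of replicates: (4.7036 + 4.6341 + 4.4304 + 2.7545 + 2.6669 + 7.0940 + 6.5736 + 4.3799 + 3.9724) / 9 = 41.20940 / 9 = 4.57882
Sum of squared deviations: (+0.12478)² + (+0.05528)² + (−0.14842)² + (−1.82432)² + (−1.91192)² + (+2.51518)² + (+1.99478)² + (−0.19892)² + (−0.60642)² = 17.73683
Variance = 17.73683 / 8 = 2.21710
SE* = √2.21710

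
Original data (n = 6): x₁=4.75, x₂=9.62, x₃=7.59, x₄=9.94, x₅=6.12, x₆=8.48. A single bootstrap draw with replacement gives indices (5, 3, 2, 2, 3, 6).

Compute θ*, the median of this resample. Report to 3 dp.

θ* = 8.035

Resample values: 6.12, 7.59, 9.62, 9.62, 7.59, 8.48.
Sorted: 6.12, 7.59, 7.59, 8.48, 9.62, 9.62
Median = average of the two middle values = 8.035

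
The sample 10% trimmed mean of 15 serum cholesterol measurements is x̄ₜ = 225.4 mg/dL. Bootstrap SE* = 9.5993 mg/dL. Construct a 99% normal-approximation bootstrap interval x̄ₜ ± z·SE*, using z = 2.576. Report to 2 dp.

(200.67, 250.13)

Margin = 2.576 × 9.5993 = 24.728
Interval: 225.4 ± 24.728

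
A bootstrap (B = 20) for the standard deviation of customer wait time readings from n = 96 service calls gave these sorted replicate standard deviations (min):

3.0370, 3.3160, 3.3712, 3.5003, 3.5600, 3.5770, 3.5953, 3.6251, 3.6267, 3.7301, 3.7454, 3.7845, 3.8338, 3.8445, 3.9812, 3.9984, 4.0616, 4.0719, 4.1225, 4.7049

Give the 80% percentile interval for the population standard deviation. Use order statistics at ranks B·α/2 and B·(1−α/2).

(3.3160, 4.0719)

α = 0.20; lower rank = 20 × 0.100 = 2; upper rank = 20 × 0.900 = 18.
The 2nd smallest replicate is 3.3160; the 18th is 4.0719.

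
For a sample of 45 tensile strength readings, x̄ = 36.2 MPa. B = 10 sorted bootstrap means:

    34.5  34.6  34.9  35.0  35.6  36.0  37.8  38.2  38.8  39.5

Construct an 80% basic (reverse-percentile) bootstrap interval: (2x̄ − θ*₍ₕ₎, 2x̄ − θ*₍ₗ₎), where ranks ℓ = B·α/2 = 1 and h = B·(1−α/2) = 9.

(33.6, 37.9)

Percentile endpoints at ranks 1 and 9: θ*₍1₎ = 34.5, θ*₍9₎ = 38.8.
Basic interval reflects these around x̄:
  lower = 2 × 36.2 − 38.8 = 33.6
  upper = 2 × 36.2 − 34.5 = 37.9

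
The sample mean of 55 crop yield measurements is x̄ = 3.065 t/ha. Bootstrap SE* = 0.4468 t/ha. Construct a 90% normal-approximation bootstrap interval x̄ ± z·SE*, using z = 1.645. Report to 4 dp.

(2.3300, 3.8000)

Margin = 1.645 × 0.4468 = 0.73499
Interval: 3.065 ± 0.73499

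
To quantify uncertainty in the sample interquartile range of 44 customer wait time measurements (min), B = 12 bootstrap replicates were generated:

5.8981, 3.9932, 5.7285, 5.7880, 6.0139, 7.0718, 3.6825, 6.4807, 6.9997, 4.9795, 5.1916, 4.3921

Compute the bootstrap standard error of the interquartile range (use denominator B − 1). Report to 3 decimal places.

Bootstrap SE is the standard deviation of the 12 replicate interquartile ranges.
Mean of replicates: (5.8981 + 3.9932 + 5.7285 + 5.7880 + 6.0139 + 7.0718 + 3.6825 + 6.4807 + 6.9997 + 4.9795 + 5.1916 + 4.3921) / 12 = 66.21960 / 12 = 5.51830
Sum of squared deviations: (+0.37980)² + (−1.52510)² + (+0.21020)² + (+0.26970)² + (+0.49560)² + (+1.55350)² + (−1.83580)² + (+0.96240)² + (+1.48140)² + (−0.53880)² + (−0.32670)² + (−1.12620)² = 13.40237
Variance = 13.40237 / 11 = 1.21840
SE* = √1.21840

SE* = 1.104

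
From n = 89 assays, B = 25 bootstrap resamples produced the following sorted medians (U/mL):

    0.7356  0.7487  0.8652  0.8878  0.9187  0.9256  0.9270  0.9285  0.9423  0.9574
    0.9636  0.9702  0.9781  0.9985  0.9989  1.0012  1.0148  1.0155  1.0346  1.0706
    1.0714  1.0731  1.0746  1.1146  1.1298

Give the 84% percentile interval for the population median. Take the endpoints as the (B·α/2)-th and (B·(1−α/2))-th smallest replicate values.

(0.7487, 1.0746)

α = 0.16; lower rank = 25 × 0.080 = 2; upper rank = 25 × 0.920 = 23.
The 2nd smallest replicate is 0.7487; the 23rd is 1.0746.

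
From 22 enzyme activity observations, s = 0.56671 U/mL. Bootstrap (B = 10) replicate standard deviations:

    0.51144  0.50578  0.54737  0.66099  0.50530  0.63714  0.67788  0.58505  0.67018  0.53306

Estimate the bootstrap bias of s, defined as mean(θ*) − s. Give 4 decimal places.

bias = +0.0167

mean(θ*) = (0.51144 + 0.50578 + 0.54737 + 0.66099 + 0.50530 + 0.63714 + 0.67788 + 0.58505 + 0.67018 + 0.53306) / 10 = 0.58342
bias = 0.58342 − 0.56671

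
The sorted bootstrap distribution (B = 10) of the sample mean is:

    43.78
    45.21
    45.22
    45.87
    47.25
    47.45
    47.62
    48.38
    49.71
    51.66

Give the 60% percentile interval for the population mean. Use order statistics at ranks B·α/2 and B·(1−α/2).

(45.21, 48.38)

α = 0.40; lower rank = 10 × 0.200 = 2; upper rank = 10 × 0.800 = 8.
The 2nd smallest replicate is 45.21; the 8th is 48.38.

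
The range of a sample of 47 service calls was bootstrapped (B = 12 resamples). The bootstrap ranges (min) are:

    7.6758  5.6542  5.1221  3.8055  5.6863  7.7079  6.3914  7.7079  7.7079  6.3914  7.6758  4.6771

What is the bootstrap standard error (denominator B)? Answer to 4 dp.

Bootstrap SE is the standard deviation of the 12 replicate ranges.
Mean of replicates: (7.6758 + 5.6542 + 5.1221 + 3.8055 + 5.6863 + 7.7079 + 6.3914 + 7.7079 + 7.7079 + 6.3914 + 7.6758 + 4.6771) / 12 = 76.20330 / 12 = 6.35027
Sum of squared deviations: (+1.32552)² + (−0.69607)² + (−1.22818)² + (−2.54478)² + (−0.66397)² + (+1.35763)² + (+0.04113)² + (+1.35763)² + (+1.35763)² + (+0.04113)² + (+1.32552)² + (−1.67317)² = 20.75604
Variance = 20.75604 / 12 = 1.72967
SE* = √1.72967

SE* = 1.3152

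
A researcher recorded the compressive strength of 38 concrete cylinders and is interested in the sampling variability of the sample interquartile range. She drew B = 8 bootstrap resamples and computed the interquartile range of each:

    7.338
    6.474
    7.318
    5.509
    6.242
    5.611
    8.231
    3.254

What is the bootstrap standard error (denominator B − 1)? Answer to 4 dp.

Bootstrap SE is the standard deviation of the 8 replicate interquartile ranges.
Mean of replicates: (7.338 + 6.474 + 7.318 + 5.509 + 6.242 + 5.611 + 8.231 + 3.254) / 8 = 49.97700 / 8 = 6.24712
Sum of squared deviations: (+1.09088)² + (+0.22688)² + (+1.07088)² + (−0.73812)² + (−0.00512)² + (−0.63612)² + (+1.98388)² + (−2.99312)² = 16.23232
Variance = 16.23232 / 7 = 2.31890
SE* = √2.31890

SE* = 1.5228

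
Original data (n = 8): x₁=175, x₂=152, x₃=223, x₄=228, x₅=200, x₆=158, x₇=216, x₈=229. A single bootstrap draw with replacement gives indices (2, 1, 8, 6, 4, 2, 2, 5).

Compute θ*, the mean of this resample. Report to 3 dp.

Resample values: 152, 175, 229, 158, 228, 152, 152, 200.
Mean = (152 + 175 + 229 + 158 + 228 + 152 + 152 + 200) / 8 = 1446.0 / 8 = 180.750

θ* = 180.750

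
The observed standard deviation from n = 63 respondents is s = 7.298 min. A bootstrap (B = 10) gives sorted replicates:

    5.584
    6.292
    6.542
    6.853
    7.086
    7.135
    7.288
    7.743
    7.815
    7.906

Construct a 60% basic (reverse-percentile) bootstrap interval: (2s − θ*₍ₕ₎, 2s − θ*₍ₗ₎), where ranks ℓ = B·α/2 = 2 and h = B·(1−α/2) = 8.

Percentile endpoints at ranks 2 and 8: θ*₍2₎ = 6.292, θ*₍8₎ = 7.743.
Basic interval reflects these around s:
  lower = 2 × 7.298 − 7.743 = 6.853
  upper = 2 × 7.298 − 6.292 = 8.304

(6.853, 8.304)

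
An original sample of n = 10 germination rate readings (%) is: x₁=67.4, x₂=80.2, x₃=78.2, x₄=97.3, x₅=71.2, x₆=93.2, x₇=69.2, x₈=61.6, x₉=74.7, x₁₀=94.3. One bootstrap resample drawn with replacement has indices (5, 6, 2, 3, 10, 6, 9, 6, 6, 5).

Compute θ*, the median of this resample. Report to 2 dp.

Resample values: 71.2, 93.2, 80.2, 78.2, 94.3, 93.2, 74.7, 93.2, 93.2, 71.2.
Sorted: 71.2, 71.2, 74.7, 78.2, 80.2, 93.2, 93.2, 93.2, 93.2, 94.3
Median = average of the two middle values = 86.70

θ* = 86.70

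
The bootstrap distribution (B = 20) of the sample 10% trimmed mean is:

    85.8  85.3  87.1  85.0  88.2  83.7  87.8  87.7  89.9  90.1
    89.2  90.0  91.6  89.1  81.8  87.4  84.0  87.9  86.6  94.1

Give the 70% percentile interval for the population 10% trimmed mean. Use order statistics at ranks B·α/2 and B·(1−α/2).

(84.0, 90.0)

Sorted replicates: 81.8, 83.7, 84.0, 85.0, 85.3, 85.8, 86.6, 87.1, 87.4, 87.7, 87.8, 87.9, 88.2, 89.1, 89.2, 89.9, 90.0, 90.1, 91.6, 94.1
α = 0.30; lower rank = 20 × 0.150 = 3; upper rank = 20 × 0.850 = 17.
The 3rd smallest replicate is 84.0; the 17th is 90.0.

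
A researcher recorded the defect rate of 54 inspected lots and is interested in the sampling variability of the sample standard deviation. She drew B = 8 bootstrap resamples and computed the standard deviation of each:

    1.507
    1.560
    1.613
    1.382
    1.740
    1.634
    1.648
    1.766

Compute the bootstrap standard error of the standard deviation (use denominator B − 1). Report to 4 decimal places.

SE* = 0.1244

Bootstrap SE is the standard deviation of the 8 replicate standard deviations.
Mean of replicates: (1.507 + 1.560 + 1.613 + 1.382 + 1.740 + 1.634 + 1.648 + 1.766) / 8 = 12.850000 / 8 = 1.606250
Sum of squared deviations: (−0.099250)² + (−0.046250)² + (+0.006750)² + (−0.224250)² + (+0.133750)² + (+0.027750)² + (+0.041750)² + (+0.159750)² = 0.108246
Variance = 0.108246 / 7 = 0.015464
SE* = √0.015464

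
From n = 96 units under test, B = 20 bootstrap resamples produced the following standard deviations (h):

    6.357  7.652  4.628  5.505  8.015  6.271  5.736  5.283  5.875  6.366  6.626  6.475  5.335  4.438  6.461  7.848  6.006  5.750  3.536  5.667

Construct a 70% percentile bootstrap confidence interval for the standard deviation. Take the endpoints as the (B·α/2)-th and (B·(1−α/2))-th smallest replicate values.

Sorted replicates: 3.536, 4.438, 4.628, 5.283, 5.335, 5.505, 5.667, 5.736, 5.750, 5.875, 6.006, 6.271, 6.357, 6.366, 6.461, 6.475, 6.626, 7.652, 7.848, 8.015
α = 0.30; lower rank = 20 × 0.150 = 3; upper rank = 20 × 0.850 = 17.
The 3rd smallest replicate is 4.628; the 17th is 6.626.

(4.628, 6.626)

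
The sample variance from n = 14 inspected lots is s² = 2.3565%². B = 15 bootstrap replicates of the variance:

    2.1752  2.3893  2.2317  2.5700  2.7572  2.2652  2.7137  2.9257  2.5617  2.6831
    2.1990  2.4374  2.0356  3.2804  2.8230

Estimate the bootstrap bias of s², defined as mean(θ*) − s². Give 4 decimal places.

mean(θ*) = (2.1752 + 2.3893 + 2.2317 + 2.5700 + 2.7572 + 2.2652 + 2.7137 + 2.9257 + 2.5617 + 2.6831 + 2.1990 + 2.4374 + 2.0356 + 3.2804 + 2.8230) / 15 = 2.536547
bias = 2.536547 − 2.3565

bias = +0.1800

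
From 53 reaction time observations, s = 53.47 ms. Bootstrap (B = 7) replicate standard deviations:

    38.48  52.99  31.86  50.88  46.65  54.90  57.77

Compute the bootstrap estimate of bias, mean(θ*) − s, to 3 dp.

bias = −5.823

mean(θ*) = (38.48 + 52.99 + 31.86 + 50.88 + 46.65 + 54.90 + 57.77) / 7 = 47.6471
bias = 47.6471 − 53.47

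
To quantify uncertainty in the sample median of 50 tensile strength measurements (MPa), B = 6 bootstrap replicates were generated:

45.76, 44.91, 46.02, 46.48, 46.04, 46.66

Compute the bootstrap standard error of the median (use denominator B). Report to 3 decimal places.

Bootstrap SE is the standard deviation of the 6 replicate medians.
Mean of replicates: (45.76 + 44.91 + 46.02 + 46.48 + 46.04 + 46.66) / 6 = 275.8700 / 6 = 45.9783
Sum of squared deviations: (−0.2183)² + (−1.0683)² + (+0.0417)² + (+0.5017)² + (+0.0617)² + (+0.6817)² = 1.9109
Variance = 1.9109 / 6 = 0.3185
SE* = √0.3185

SE* = 0.564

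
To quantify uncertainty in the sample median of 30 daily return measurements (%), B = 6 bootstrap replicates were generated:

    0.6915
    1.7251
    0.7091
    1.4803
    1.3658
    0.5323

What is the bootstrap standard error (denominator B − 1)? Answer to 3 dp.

Bootstrap SE is the standard deviation of the 6 replicate medians.
Mean of replicates: (0.6915 + 1.7251 + 0.7091 + 1.4803 + 1.3658 + 0.5323) / 6 = 6.50410 / 6 = 1.08402
Sum of squared deviations: (−0.39252)² + (+0.64108)² + (−0.37492)² + (+0.39628)² + (+0.28178)² + (−0.55172)² = 1.24645
Variance = 1.24645 / 5 = 0.24929
SE* = √0.24929

SE* = 0.499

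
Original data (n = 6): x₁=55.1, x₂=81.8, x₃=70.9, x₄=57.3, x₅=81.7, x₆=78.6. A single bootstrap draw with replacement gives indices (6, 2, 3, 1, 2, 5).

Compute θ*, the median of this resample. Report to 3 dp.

θ* = 80.150

Resample values: 78.6, 81.8, 70.9, 55.1, 81.8, 81.7.
Sorted: 55.1, 70.9, 78.6, 81.7, 81.8, 81.8
Median = average of the two middle values = 80.150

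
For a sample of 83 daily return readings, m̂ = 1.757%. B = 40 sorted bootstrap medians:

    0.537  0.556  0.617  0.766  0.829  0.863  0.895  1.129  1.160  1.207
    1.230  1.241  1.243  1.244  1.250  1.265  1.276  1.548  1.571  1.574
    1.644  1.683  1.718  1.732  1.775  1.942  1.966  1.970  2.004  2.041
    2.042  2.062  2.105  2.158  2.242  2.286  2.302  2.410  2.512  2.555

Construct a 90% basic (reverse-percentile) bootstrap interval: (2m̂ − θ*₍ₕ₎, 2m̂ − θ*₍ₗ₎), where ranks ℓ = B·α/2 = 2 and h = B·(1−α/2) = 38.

(1.104, 2.958)

Percentile endpoints at ranks 2 and 38: θ*₍2₎ = 0.556, θ*₍38₎ = 2.410.
Basic interval reflects these around m̂:
  lower = 2 × 1.757 − 2.410 = 1.104
  upper = 2 × 1.757 − 0.556 = 2.958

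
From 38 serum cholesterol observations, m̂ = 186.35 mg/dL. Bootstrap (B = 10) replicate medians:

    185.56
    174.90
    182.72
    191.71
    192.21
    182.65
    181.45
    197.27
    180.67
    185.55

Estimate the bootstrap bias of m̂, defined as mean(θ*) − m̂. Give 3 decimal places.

bias = −0.881

mean(θ*) = (185.56 + 174.90 + 182.72 + 191.71 + 192.21 + 182.65 + 181.45 + 197.27 + 180.67 + 185.55) / 10 = 185.4690
bias = 185.4690 − 186.35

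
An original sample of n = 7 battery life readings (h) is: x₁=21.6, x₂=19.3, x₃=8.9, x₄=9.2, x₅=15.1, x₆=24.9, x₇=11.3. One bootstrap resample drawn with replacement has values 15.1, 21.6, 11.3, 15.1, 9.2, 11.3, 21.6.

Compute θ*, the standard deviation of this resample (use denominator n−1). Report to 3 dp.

Mean = 15.0286; sum of squared deviations = 148.1543
s² = 148.1543 / 6 = 24.6924
s = √24.6924 = 4.969

θ* = 4.969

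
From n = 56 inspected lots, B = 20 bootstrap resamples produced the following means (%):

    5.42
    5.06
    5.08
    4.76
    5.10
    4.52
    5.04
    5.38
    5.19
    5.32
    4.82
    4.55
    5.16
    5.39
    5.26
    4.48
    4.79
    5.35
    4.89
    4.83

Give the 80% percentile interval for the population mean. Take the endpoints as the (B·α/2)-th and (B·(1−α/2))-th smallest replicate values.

(4.52, 5.38)

Sorted replicates: 4.48, 4.52, 4.55, 4.76, 4.79, 4.82, 4.83, 4.89, 5.04, 5.06, 5.08, 5.10, 5.16, 5.19, 5.26, 5.32, 5.35, 5.38, 5.39, 5.42
α = 0.20; lower rank = 20 × 0.100 = 2; upper rank = 20 × 0.900 = 18.
The 2nd smallest replicate is 4.52; the 18th is 5.38.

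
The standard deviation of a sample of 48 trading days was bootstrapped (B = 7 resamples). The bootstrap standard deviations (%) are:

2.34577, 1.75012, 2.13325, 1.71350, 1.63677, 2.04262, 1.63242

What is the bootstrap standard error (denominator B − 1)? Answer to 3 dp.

Bootstrap SE is the standard deviation of the 7 replicate standard deviations.
Mean of replicates: (2.34577 + 1.75012 + 2.13325 + 1.71350 + 1.63677 + 2.04262 + 1.63242) / 7 = 13.254450 / 7 = 1.893493
Sum of squared deviations: (+0.452277)² + (−0.143373)² + (+0.239757)² + (−0.179993)² + (−0.256723)² + (+0.149127)² + (−0.261073)² = 0.471296
Variance = 0.471296 / 6 = 0.078549
SE* = √0.078549

SE* = 0.280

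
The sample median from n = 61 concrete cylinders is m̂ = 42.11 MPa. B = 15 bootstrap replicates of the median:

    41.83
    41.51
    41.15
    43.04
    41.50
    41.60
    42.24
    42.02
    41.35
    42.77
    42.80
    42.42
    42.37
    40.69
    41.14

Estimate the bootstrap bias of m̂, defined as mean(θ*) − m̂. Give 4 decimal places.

mean(θ*) = (41.83 + 41.51 + 41.15 + 43.04 + 41.50 + 41.60 + 42.24 + 42.02 + 41.35 + 42.77 + 42.80 + 42.42 + 42.37 + 40.69 + 41.14) / 15 = 41.89533
bias = 41.89533 − 42.11

bias = −0.2147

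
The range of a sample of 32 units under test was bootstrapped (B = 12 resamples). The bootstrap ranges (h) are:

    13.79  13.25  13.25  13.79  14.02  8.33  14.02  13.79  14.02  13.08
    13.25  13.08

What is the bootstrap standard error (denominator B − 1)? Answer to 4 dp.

SE* = 1.5600

Bootstrap SE is the standard deviation of the 12 replicate ranges.
Mean of replicates: (13.79 + 13.25 + 13.25 + 13.79 + 14.02 + 8.33 + 14.02 + 13.79 + 14.02 + 13.08 + 13.25 + 13.08) / 12 = 157.67000 / 12 = 13.13917
Sum of squared deviations: (+0.65083)² + (+0.11083)² + (+0.11083)² + (+0.65083)² + (+0.88083)² + (−4.80917)² + (+0.88083)² + (+0.65083)² + (+0.88083)² + (−0.05917)² + (+0.11083)² + (−0.05917)² = 26.77029
Variance = 26.77029 / 11 = 2.43366
SE* = √2.43366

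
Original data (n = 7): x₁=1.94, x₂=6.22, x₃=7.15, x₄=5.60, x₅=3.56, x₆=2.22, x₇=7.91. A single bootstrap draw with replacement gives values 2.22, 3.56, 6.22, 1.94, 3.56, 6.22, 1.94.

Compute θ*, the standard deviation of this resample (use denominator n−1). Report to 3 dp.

Mean = 3.6657; sum of squared deviations = 21.1174
s² = 21.1174 / 6 = 3.5196
s = √3.5196 = 1.876

θ* = 1.876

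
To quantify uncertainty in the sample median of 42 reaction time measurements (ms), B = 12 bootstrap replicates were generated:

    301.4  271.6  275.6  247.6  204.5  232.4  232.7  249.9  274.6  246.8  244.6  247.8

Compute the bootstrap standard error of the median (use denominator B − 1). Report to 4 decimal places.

SE* = 25.2727

Bootstrap SE is the standard deviation of the 12 replicate medians.
Mean of replicates: (301.4 + 271.6 + 275.6 + 247.6 + 204.5 + 232.4 + 232.7 + 249.9 + 274.6 + 246.8 + 244.6 + 247.8) / 12 = 3029.50000 / 12 = 252.45833
Sum of squared deviations: (+48.94167)² + (+19.14167)² + (+23.14167)² + (−4.85833)² + (−47.95833)² + (−20.05833)² + (−19.75833)² + (−2.55833)² + (+22.14167)² + (−5.65833)² + (−7.85833)² + (−4.65833)² = 7025.82917
Variance = 7025.82917 / 11 = 638.71174
SE* = √638.71174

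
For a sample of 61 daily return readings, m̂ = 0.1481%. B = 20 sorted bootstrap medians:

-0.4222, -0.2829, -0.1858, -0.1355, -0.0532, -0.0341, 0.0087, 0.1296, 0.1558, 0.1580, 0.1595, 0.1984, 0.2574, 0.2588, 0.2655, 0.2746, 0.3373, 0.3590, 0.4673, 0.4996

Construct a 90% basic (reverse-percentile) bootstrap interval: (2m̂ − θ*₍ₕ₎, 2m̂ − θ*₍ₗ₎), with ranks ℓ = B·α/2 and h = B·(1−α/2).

(-0.1711, 0.7184)

Percentile endpoints at ranks 1 and 19: θ*₍1₎ = -0.4222, θ*₍19₎ = 0.4673.
Basic interval reflects these around m̂:
  lower = 2 × 0.1481 − 0.4673 = -0.1711
  upper = 2 × 0.1481 − -0.4222 = 0.7184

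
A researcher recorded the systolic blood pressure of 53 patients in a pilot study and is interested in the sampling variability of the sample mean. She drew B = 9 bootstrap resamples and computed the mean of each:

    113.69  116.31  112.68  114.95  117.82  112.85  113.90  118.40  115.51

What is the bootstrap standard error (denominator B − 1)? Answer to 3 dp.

SE* = 2.070

Bootstrap SE is the standard deviation of the 9 replicate means.
Mean of replicates: (113.69 + 116.31 + 112.68 + 114.95 + 117.82 + 112.85 + 113.90 + 118.40 + 115.51) / 9 = 1036.1100 / 9 = 115.1233
Sum of squared deviations: (−1.4333)² + (+1.1867)² + (−2.4433)² + (−0.1733)² + (+2.6967)² + (−2.2733)² + (−1.2233)² + (+3.2767)² + (+0.3867)² = 34.2852
Variance = 34.2852 / 8 = 4.2856
SE* = √4.2856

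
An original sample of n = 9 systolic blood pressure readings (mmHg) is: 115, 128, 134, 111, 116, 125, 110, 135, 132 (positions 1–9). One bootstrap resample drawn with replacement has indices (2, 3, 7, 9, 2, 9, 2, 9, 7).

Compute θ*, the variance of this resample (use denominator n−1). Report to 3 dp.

θ* = 87.000

Resample values: 128, 134, 110, 132, 128, 132, 128, 132, 110.
Mean = 126.0000; sum of squared deviations = 696.0000
s² = 696.0000 / 8 = 87.0000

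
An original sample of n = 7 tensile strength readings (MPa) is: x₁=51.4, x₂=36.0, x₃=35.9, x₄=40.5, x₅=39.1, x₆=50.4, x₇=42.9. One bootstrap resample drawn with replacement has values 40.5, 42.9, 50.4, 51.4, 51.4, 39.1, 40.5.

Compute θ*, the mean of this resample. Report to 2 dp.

θ* = 45.17

Mean = (40.5 + 42.9 + 50.4 + 51.4 + 51.4 + 39.1 + 40.5) / 7 = 316.20 / 7 = 45.17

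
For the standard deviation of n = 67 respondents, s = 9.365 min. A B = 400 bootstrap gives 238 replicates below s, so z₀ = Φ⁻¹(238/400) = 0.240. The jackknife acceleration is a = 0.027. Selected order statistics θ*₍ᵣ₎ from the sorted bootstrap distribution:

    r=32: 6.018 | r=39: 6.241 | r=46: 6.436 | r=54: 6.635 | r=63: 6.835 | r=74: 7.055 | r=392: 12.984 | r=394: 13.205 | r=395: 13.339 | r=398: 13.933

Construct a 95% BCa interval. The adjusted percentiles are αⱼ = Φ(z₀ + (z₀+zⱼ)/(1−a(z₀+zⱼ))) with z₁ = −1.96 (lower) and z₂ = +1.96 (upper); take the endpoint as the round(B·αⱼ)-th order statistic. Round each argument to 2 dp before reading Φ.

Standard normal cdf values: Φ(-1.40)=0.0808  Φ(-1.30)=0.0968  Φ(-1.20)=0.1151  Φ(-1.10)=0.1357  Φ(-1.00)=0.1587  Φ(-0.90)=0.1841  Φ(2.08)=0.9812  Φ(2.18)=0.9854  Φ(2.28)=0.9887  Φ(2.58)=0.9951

Lower: z₀ + z₁ = 0.240 + (-1.960) = -1.720; 1 − a(z₀+z₁) = 1 − (0.027)(-1.720) = 1.0464; argument = 0.240 + (-1.720)/1.0464 = -1.4037 → -1.40.
α₁ = Φ(-1.40) = 0.0808; rank = round(400 × 0.0808) = 32; θ*₍32₎ = 6.018.
Upper: z₀ + z₂ = 2.200; 1 − a(z₀+z₂) = 0.9406; argument = 2.5789 → 2.58; α₂ = 0.9951; rank = 398; θ*₍398₎ = 13.933.

(6.018, 13.933)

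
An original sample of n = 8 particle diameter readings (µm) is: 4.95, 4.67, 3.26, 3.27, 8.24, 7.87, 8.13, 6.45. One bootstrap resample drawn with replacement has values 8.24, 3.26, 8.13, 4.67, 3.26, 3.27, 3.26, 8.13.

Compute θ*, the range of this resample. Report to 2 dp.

θ* = 4.98

Range = 8.24 − 3.26 = 4.98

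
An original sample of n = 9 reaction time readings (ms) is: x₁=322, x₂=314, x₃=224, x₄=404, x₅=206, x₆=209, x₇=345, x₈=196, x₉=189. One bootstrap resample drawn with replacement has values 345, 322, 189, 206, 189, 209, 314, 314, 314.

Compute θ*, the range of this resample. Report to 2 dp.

θ* = 156.00

Range = 345 − 189 = 156.00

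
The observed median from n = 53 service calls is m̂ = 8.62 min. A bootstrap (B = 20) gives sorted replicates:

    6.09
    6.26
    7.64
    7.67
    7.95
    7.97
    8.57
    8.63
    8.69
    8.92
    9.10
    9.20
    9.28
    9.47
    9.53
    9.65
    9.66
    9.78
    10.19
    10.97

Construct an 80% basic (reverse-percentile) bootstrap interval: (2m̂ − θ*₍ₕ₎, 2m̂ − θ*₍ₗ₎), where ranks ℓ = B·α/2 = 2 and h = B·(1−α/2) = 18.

Percentile endpoints at ranks 2 and 18: θ*₍2₎ = 6.26, θ*₍18₎ = 9.78.
Basic interval reflects these around m̂:
  lower = 2 × 8.62 − 9.78 = 7.46
  upper = 2 × 8.62 − 6.26 = 10.98

(7.46, 10.98)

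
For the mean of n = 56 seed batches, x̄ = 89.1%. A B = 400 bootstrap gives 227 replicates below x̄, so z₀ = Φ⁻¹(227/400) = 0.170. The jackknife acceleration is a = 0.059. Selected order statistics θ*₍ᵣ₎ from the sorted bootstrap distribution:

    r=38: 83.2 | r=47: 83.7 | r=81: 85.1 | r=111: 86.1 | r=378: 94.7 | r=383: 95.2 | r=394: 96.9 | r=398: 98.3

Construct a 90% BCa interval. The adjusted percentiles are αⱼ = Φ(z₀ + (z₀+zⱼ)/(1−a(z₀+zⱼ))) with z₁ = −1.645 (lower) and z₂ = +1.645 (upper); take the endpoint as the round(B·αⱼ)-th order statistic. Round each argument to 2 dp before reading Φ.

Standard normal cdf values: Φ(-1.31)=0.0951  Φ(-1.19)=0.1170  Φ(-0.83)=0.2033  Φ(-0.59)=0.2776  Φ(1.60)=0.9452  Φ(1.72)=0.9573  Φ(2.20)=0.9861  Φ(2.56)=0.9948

(83.7, 96.9)

Lower: z₀ + z₁ = 0.170 + (-1.645) = -1.475; 1 − a(z₀+z₁) = 1 − (0.059)(-1.475) = 1.0870; argument = 0.170 + (-1.475)/1.0870 = -1.1869 → -1.19.
α₁ = Φ(-1.19) = 0.1170; rank = round(400 × 0.1170) = 47; θ*₍47₎ = 83.7.
Upper: z₀ + z₂ = 1.815; 1 − a(z₀+z₂) = 0.8929; argument = 2.2027 → 2.20; α₂ = 0.9861; rank = 394; θ*₍394₎ = 96.9.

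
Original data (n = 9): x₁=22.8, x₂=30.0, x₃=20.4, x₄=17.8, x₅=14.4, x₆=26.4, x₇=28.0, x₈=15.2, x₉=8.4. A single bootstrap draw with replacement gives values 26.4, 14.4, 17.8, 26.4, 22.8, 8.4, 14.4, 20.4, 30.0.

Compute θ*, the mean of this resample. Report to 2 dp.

θ* = 20.11

Mean = (26.4 + 14.4 + 17.8 + 26.4 + 22.8 + 8.4 + 14.4 + 20.4 + 30.0) / 9 = 181.00 / 9 = 20.11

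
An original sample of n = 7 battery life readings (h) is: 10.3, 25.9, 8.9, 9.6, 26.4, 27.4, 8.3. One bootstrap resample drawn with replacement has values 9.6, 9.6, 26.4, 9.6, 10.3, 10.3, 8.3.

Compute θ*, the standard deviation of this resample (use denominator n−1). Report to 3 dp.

Mean = 12.0143; sum of squared deviations = 244.1086
s² = 244.1086 / 6 = 40.6848
s = √40.6848 = 6.378

θ* = 6.378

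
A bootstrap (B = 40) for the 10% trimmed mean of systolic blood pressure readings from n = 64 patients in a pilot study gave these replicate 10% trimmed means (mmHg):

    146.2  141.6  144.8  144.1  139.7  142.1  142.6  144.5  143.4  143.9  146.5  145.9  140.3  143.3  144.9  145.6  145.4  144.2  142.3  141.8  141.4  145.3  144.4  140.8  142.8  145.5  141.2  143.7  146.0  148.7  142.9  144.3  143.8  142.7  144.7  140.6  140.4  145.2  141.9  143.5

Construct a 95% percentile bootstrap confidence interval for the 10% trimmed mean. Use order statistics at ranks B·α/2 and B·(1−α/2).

(139.7, 146.5)

Sorted replicates: 139.7, 140.3, 140.4, 140.6, 140.8, 141.2, 141.4, 141.6, 141.8, 141.9, 142.1, 142.3, 142.6, 142.7, 142.8, 142.9, 143.3, 143.4, 143.5, 143.7, 143.8, 143.9, 144.1, 144.2, 144.3, 144.4, 144.5, 144.7, 144.8, 144.9, 145.2, 145.3, 145.4, 145.5, 145.6, 145.9, 146.0, 146.2, 146.5, 148.7
α = 0.05; lower rank = 40 × 0.025 = 1; upper rank = 40 × 0.975 = 39.
The 1st smallest replicate is 139.7; the 39th is 146.5.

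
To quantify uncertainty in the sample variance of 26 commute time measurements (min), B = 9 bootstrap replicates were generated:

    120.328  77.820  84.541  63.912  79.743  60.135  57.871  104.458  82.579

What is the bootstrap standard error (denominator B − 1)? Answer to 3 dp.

Bootstrap SE is the standard deviation of the 9 replicate variances.
Mean of replicates: (120.328 + 77.820 + 84.541 + 63.912 + 79.743 + 60.135 + 57.871 + 104.458 + 82.579) / 9 = 731.3870 / 9 = 81.2652
Sum of squared deviations: (+39.0628)² + (−3.4452)² + (+3.2758)² + (−17.3532)² + (−1.5222)² + (−21.1302)² + (−23.3942)² + (+23.1928)² + (+1.3138)² = 3385.3592
Variance = 3385.3592 / 8 = 423.1699
SE* = √423.1699

SE* = 20.571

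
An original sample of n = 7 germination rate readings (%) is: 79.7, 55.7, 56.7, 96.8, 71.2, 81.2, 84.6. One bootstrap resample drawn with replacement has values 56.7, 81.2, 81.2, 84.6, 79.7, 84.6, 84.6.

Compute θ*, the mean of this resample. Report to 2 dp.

θ* = 78.94

Mean = (56.7 + 81.2 + 81.2 + 84.6 + 79.7 + 84.6 + 84.6) / 7 = 552.60 / 7 = 78.94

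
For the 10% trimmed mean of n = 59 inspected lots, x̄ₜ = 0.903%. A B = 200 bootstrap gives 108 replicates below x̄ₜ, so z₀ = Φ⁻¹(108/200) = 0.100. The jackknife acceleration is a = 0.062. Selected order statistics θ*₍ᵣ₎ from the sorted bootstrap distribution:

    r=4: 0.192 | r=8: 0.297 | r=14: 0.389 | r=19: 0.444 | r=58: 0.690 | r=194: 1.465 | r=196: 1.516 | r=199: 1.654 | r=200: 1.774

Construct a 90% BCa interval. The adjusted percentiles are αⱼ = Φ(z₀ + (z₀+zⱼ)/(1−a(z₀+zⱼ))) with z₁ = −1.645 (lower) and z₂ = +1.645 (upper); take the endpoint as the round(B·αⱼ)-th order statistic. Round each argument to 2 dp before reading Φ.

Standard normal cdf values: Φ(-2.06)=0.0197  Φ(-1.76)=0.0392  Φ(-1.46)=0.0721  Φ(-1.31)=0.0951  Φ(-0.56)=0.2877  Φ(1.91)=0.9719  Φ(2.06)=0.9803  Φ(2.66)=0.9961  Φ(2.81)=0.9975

Lower: z₀ + z₁ = 0.100 + (-1.645) = -1.545; 1 − a(z₀+z₁) = 1 − (0.062)(-1.545) = 1.0958; argument = 0.100 + (-1.545)/1.0958 = -1.3099 → -1.31.
α₁ = Φ(-1.31) = 0.0951; rank = round(200 × 0.0951) = 19; θ*₍19₎ = 0.444.
Upper: z₀ + z₂ = 1.745; 1 − a(z₀+z₂) = 0.8918; argument = 2.0567 → 2.06; α₂ = 0.9803; rank = 196; θ*₍196₎ = 1.516.

(0.444, 1.516)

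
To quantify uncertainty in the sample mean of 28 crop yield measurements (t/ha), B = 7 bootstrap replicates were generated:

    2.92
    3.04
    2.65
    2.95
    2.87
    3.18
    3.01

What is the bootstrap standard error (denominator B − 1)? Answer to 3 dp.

Bootstrap SE is the standard deviation of the 7 replicate means.
Mean of replicates: (2.92 + 3.04 + 2.65 + 2.95 + 2.87 + 3.18 + 3.01) / 7 = 20.6200 / 7 = 2.9457
Sum of squared deviations: (−0.0257)² + (+0.0943)² + (−0.2957)² + (+0.0043)² + (−0.0757)² + (+0.2343)² + (+0.0643)² = 0.1618
Variance = 0.1618 / 6 = 0.0270
SE* = √0.0270

SE* = 0.164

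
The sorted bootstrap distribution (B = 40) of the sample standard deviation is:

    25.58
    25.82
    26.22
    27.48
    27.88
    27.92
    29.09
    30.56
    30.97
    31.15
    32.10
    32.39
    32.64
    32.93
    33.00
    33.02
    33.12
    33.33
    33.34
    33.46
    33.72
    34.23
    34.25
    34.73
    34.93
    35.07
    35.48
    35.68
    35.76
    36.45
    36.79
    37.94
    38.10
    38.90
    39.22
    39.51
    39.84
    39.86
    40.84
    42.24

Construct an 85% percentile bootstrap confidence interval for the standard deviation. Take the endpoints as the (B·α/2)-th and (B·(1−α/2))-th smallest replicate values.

α = 0.15; lower rank = 40 × 0.075 = 3; upper rank = 40 × 0.925 = 37.
The 3rd smallest replicate is 26.22; the 37th is 39.84.

(26.22, 39.84)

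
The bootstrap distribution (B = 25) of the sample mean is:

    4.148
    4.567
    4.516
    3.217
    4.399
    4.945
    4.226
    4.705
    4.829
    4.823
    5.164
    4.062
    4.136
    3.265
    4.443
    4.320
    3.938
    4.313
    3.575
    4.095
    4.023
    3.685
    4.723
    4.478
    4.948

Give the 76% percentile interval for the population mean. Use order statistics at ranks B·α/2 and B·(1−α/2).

(3.575, 4.829)

Sorted replicates: 3.217, 3.265, 3.575, 3.685, 3.938, 4.023, 4.062, 4.095, 4.136, 4.148, 4.226, 4.313, 4.320, 4.399, 4.443, 4.478, 4.516, 4.567, 4.705, 4.723, 4.823, 4.829, 4.945, 4.948, 5.164
α = 0.24; lower rank = 25 × 0.120 = 3; upper rank = 25 × 0.880 = 22.
The 3rd smallest replicate is 3.575; the 22nd is 4.829.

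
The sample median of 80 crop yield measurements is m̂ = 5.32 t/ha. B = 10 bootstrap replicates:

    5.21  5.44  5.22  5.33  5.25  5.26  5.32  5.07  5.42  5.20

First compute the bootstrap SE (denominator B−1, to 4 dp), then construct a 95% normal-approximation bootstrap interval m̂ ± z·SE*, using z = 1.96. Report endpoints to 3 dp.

(5.104, 5.536)

Mean of replicates = 5.2720; sum of squared deviations = 0.1090; SE* = √(0.1090/9) = 0.1100
Margin = 1.96 × 0.1100 = 0.2156
Interval: 5.32 ± 0.2156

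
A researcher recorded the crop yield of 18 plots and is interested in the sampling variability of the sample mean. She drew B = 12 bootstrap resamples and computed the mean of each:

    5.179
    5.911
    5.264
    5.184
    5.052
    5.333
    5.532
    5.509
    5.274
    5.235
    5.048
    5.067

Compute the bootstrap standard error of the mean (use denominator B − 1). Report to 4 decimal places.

SE* = 0.2496

Bootstrap SE is the standard deviation of the 12 replicate means.
Mean of replicates: (5.179 + 5.911 + 5.264 + 5.184 + 5.052 + 5.333 + 5.532 + 5.509 + 5.274 + 5.235 + 5.048 + 5.067) / 12 = 63.58800 / 12 = 5.29900
Sum of squared deviations: (−0.12000)² + (+0.61200)² + (−0.03500)² + (−0.11500)² + (−0.24700)² + (+0.03400)² + (+0.23300)² + (+0.21000)² + (−0.02500)² + (−0.06400)² + (−0.25100)² + (−0.23200)² = 0.68549
Variance = 0.68549 / 11 = 0.06232
SE* = √0.06232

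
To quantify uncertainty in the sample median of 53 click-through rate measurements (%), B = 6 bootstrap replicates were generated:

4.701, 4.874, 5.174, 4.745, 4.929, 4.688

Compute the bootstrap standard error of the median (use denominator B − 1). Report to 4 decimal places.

Bootstrap SE is the standard deviation of the 6 replicate medians.
Mean of replicates: (4.701 + 4.874 + 5.174 + 4.745 + 4.929 + 4.688) / 6 = 29.11100 / 6 = 4.85183
Sum of squared deviations: (−0.15083)² + (+0.02217)² + (+0.32217)² + (−0.10683)² + (+0.07717)² + (−0.16383)² = 0.17124
Variance = 0.17124 / 5 = 0.03425
SE* = √0.03425

SE* = 0.1851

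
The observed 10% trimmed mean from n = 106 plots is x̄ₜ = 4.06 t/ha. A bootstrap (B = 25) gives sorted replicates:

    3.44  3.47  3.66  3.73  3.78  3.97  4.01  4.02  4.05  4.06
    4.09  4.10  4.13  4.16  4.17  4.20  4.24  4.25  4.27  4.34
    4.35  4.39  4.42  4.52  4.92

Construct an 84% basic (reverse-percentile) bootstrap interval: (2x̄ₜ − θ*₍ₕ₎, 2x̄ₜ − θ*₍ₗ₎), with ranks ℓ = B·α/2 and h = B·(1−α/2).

Percentile endpoints at ranks 2 and 23: θ*₍2₎ = 3.47, θ*₍23₎ = 4.42.
Basic interval reflects these around x̄ₜ:
  lower = 2 × 4.06 − 4.42 = 3.70
  upper = 2 × 4.06 − 3.47 = 4.65

(3.70, 4.65)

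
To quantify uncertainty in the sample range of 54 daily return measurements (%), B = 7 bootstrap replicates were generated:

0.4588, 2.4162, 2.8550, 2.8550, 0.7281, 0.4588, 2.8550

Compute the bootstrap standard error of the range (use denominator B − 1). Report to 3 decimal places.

SE* = 1.188

Bootstrap SE is the standard deviation of the 7 replicate ranges.
Mean of replicates: (0.4588 + 2.4162 + 2.8550 + 2.8550 + 0.7281 + 0.4588 + 2.8550) / 7 = 12.62690 / 7 = 1.80384
Sum of squared deviations: (−1.34504)² + (+0.61236)² + (+1.05116)² + (+1.05116)² + (−1.07574)² + (−1.34504)² + (+1.05116)² = 8.46528
Variance = 8.46528 / 6 = 1.41088
SE* = √1.41088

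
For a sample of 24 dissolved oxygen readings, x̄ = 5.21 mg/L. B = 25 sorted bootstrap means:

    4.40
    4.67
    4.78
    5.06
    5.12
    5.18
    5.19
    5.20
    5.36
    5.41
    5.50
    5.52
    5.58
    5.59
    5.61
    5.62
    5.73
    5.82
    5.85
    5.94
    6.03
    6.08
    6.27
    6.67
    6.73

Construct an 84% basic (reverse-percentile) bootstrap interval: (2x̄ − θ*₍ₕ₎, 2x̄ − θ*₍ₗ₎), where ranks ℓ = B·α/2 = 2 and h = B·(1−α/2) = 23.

Percentile endpoints at ranks 2 and 23: θ*₍2₎ = 4.67, θ*₍23₎ = 6.27.
Basic interval reflects these around x̄:
  lower = 2 × 5.21 − 6.27 = 4.15
  upper = 2 × 5.21 − 4.67 = 5.75

(4.15, 5.75)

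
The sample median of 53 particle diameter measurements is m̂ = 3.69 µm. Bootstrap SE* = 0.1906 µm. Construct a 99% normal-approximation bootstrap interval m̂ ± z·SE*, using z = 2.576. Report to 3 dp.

(3.199, 4.181)

Margin = 2.576 × 0.1906 = 0.4910
Interval: 3.69 ± 0.4910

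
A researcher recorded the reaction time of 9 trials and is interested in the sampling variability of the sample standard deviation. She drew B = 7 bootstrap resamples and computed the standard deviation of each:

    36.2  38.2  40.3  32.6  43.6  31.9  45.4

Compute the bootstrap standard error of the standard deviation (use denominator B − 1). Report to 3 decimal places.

SE* = 5.170

Bootstrap SE is the standard deviation of the 7 replicate standard deviations.
Mean of replicates: (36.2 + 38.2 + 40.3 + 32.6 + 43.6 + 31.9 + 45.4) / 7 = 268.2000 / 7 = 38.3143
Sum of squared deviations: (−2.1143)² + (−0.1143)² + (+1.9857)² + (−5.7143)² + (+5.2857)² + (−6.4143)² + (+7.0857)² = 160.3686
Variance = 160.3686 / 6 = 26.7281
SE* = √26.7281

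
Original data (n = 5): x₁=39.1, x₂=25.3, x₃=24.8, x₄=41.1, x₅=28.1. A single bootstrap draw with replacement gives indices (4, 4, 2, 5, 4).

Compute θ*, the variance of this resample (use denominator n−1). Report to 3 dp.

Resample values: 41.1, 41.1, 25.3, 28.1, 41.1.
Mean = 35.3400; sum of squared deviations = 252.7520
s² = 252.7520 / 4 = 63.1880

θ* = 63.188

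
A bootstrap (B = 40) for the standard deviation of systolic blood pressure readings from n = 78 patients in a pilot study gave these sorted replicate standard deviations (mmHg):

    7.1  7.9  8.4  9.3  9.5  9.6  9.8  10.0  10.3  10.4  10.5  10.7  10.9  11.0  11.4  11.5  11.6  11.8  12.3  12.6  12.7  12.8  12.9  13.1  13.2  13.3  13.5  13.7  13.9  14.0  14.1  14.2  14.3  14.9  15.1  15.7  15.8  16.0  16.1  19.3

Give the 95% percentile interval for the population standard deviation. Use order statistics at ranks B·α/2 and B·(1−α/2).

(7.1, 16.1)

α = 0.05; lower rank = 40 × 0.025 = 1; upper rank = 40 × 0.975 = 39.
The 1st smallest replicate is 7.1; the 39th is 16.1.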